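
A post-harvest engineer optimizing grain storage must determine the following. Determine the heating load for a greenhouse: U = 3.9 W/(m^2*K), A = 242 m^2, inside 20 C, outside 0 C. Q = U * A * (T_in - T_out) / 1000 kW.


dT = 20 - (0) = 20 K
Q = U * A * dT
  = 3.9 * 242 * 20
  = 18876 W = 18.88 kW


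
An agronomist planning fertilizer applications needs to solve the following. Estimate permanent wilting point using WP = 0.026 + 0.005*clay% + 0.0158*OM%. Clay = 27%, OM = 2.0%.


WP = 0.026 + 0.005*27 + 0.0158*2.0
   = 0.026 + 0.1350 + 0.0316
   = 0.1926


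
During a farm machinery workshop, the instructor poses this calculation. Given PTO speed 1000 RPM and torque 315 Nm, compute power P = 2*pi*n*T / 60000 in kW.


P = 2*pi*n*T / 60000
  = 2*pi * 1000 * 315 / 60000
  = 1979203.37 / 60000
  = 32.99 kW


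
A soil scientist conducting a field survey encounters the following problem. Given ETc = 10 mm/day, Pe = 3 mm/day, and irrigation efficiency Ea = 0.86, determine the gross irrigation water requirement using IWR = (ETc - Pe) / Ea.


IWR = (ETc - Pe) / Ea
    = (10 - 3) / 0.86
    = 7 / 0.86
    = 8.14 mm/day


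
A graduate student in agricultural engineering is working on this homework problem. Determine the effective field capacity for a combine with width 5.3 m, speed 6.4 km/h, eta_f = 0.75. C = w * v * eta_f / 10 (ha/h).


C = w * v * eta_f / 10
  = 5.3 * 6.4 * 0.75 / 10
  = 25.44 / 10
  = 2.54 ha/h


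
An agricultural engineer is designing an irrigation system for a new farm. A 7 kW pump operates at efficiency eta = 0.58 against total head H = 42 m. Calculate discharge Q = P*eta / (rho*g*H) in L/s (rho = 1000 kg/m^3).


Q = (P * 1000 * eta) / (rho * g * H)
  = (7 * 1000 * 0.58) / (1000 * 9.81 * 42)
  = 4060 / 412020
  = 0.00985 m^3/s = 9.85 L/s


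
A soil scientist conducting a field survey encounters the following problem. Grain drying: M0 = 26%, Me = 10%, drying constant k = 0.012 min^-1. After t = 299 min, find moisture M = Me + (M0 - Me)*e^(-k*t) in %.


M = Me + (M0 - Me) * e^(-k*t)
  = 10 + (26 - 10) * e^(-0.012*299)
  = 10 + 16 * e^(-3.588)
  = 10 + 16 * 0.02765
  = 10 + 0.4425
  = 10.44%


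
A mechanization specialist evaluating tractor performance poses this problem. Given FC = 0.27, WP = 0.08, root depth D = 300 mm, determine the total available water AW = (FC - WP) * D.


AW = (FC - WP) * D
   = (0.27 - 0.08) * 300
   = 0.19 * 300
   = 57 mm


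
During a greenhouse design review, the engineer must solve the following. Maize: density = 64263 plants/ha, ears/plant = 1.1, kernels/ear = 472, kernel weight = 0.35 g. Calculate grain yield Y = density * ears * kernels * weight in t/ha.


Y = density * ears * kernels * kw
  = 64263 * 1.1 * 472 * 0.35 g/ha
  = 11677872.36 g/ha
  = 11677.87 kg/ha = 11.68 t/ha


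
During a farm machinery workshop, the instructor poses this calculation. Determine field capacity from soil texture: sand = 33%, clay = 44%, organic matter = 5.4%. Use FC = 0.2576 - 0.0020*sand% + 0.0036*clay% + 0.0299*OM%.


FC = 0.2576 - 0.0020*33 + 0.0036*44 + 0.0299*5.4
   = 0.2576 - 0.0660 + 0.1584 + 0.1615
   = 0.5115


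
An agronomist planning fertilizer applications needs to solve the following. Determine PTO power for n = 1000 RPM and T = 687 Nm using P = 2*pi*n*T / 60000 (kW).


P = 2*pi*n*T / 60000
  = 2*pi * 1000 * 687 / 60000
  = 4316548.31 / 60000
  = 71.94 kW


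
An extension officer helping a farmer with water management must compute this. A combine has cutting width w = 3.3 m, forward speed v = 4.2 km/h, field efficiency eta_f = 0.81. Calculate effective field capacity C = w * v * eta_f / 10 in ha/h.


C = w * v * eta_f / 10
  = 3.3 * 4.2 * 0.81 / 10
  = 11.23 / 10
  = 1.12 ha/h


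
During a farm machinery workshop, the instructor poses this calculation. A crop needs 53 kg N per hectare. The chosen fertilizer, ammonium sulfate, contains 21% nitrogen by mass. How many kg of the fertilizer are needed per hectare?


Rate = N_required / (N_content / 100)
     = 53 / (21 / 100)
     = 53 / 0.21
     = 252.38 kg/ha


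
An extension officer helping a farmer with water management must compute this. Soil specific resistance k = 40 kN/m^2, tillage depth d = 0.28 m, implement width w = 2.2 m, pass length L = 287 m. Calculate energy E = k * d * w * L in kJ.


E = k * d * w * L
  = 40 * 0.28 * 2.2 * 287
  = 7071.68 kJ


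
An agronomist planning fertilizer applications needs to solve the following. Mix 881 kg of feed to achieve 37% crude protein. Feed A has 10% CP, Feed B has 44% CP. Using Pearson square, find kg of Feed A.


parts_A = CP_b - target = 44 - 37 = 7
parts_B = target - CP_a = 37 - 10 = 27
total_parts = 7 + 27 = 34
Feed A = 881 * 7 / 34 = 181.38 kg
Feed B = 881 * 27 / 34 = 699.62 kg

181.38 kg


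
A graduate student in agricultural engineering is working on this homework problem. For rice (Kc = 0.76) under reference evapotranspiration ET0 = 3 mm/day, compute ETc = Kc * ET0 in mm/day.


ETc = Kc * ET0
    = 0.76 * 3
    = 2.28 mm/day


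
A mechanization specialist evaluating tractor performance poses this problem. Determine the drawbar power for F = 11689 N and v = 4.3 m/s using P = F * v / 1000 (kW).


P = F * v / 1000
  = 11689 * 4.3 / 1000
  = 50262.70 / 1000
  = 50.26 kW


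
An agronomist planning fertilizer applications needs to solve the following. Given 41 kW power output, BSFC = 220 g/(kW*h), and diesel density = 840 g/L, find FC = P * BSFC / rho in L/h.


FC = P * BSFC / rho_fuel
   = 41 * 220 / 840
   = 9020 / 840
   = 10.74 L/h


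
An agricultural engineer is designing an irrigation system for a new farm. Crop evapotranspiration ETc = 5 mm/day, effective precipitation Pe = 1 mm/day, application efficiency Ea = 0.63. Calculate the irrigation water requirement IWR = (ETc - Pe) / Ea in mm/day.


IWR = (ETc - Pe) / Ea
    = (5 - 1) / 0.63
    = 4 / 0.63
    = 6.35 mm/day


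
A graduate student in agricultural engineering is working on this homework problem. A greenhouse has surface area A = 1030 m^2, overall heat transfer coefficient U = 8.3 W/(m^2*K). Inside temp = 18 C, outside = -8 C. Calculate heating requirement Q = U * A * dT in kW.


dT = 18 - (-8) = 26 K
Q = U * A * dT
  = 8.3 * 1030 * 26
  = 222274 W = 222.27 kW


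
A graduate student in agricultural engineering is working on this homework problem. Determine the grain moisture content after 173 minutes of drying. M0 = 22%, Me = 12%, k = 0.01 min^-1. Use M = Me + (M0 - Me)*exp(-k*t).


M = Me + (M0 - Me) * e^(-k*t)
  = 12 + (22 - 12) * e^(-0.01*173)
  = 12 + 10 * e^(-1.730)
  = 12 + 10 * 0.17728
  = 12 + 1.7728
  = 13.77%


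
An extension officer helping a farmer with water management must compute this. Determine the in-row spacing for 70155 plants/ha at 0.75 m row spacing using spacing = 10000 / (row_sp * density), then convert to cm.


spacing = 10000 / (row_sp * density)
        = 10000 / (0.75 * 70155)
        = 10000 / 52616.25
        = 0.19006 m = 19.01 cm


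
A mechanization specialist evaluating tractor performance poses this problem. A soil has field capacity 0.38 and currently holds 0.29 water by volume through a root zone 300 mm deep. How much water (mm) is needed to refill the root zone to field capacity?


SMD = (FC - theta) * D
    = (0.38 - 0.29) * 300
    = 0.090 * 300
    = 27 mm


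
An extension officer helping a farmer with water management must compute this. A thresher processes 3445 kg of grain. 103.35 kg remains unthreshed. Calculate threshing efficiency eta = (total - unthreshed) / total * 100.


eta = (total - unthreshed) / total * 100
    = (3445 - 103.35) / 3445 * 100
    = 3341.65 / 3445 * 100
    = 97%


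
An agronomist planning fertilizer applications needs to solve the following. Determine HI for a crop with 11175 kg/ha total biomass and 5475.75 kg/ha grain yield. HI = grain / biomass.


HI = grain_yield / biomass
   = 5475.75 / 11175
   = 0.49


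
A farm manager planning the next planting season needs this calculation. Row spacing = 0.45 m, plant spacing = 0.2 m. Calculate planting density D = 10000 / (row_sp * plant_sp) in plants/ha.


D = 10000 / (row_sp * plant_sp)
  = 10000 / (0.45 * 0.2)
  = 10000 / 0.0900
  = 111111.11 plants/ha


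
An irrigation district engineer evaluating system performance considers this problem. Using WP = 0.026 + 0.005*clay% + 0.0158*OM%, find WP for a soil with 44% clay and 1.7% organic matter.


WP = 0.026 + 0.005*44 + 0.0158*1.7
   = 0.026 + 0.2200 + 0.0269
   = 0.2729


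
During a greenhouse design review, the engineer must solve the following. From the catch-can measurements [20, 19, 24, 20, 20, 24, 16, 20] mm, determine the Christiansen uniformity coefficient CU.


xbar = 163 / 8 = 20.375
sum|xi - xbar| = 14.500
CU = 100 * (1 - 14.500 / (8 * 20.375))
   = 100 * (1 - 0.0890)
   = 91.10%


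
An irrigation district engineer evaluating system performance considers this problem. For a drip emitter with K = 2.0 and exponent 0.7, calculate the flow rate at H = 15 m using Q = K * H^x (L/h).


Q = K * H^x
  = 2.0 * 15^0.7
  = 2.0 * 6.6568
  = 13.31 L/h


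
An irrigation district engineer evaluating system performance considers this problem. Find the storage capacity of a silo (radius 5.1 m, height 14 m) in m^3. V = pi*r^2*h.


V = pi * r^2 * h
  = pi * 5.1^2 * 14
  = pi * 26.01 * 14
  = 1143.98 m^3


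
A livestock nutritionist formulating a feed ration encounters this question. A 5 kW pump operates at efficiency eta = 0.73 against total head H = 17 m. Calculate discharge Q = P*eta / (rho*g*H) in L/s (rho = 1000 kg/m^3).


Q = (P * 1000 * eta) / (rho * g * H)
  = (5 * 1000 * 0.73) / (1000 * 9.81 * 17)
  = 3650 / 166770
  = 0.02189 m^3/s = 21.89 L/s


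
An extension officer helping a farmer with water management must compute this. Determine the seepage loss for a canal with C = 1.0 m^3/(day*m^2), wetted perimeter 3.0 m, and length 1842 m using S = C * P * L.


S = C * P * L
  = 1.0 * 3.0 * 1842
  = 5526 m^3/day


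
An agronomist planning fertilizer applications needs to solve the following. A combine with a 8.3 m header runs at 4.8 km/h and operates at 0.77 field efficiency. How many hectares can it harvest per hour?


C = w * v * eta_f / 10
  = 8.3 * 4.8 * 0.77 / 10
  = 30.68 / 10
  = 3.07 ha/h


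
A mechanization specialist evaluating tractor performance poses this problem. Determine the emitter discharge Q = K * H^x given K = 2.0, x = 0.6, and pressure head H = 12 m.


Q = K * H^x
  = 2.0 * 12^0.6
  = 2.0 * 4.4413
  = 8.88 L/h


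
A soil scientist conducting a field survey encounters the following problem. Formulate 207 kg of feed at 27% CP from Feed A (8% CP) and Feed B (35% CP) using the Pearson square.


parts_A = CP_b - target = 35 - 27 = 8
parts_B = target - CP_a = 27 - 8 = 19
total_parts = 8 + 19 = 27
Feed A = 207 * 8 / 27 = 61.33 kg
Feed B = 207 * 19 / 27 = 145.67 kg

61.33 kg


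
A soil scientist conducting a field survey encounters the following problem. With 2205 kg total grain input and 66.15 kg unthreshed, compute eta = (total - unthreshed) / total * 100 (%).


eta = (total - unthreshed) / total * 100
    = (2205 - 66.15) / 2205 * 100
    = 2138.85 / 2205 * 100
    = 97%


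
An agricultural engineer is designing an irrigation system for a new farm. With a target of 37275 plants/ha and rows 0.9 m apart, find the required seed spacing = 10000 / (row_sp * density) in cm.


spacing = 10000 / (row_sp * density)
        = 10000 / (0.9 * 37275)
        = 10000 / 33547.50
        = 0.29808 m = 29.81 cm


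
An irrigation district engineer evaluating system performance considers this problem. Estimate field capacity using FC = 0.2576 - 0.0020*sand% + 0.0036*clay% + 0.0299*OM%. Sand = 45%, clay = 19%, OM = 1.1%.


FC = 0.2576 - 0.0020*45 + 0.0036*19 + 0.0299*1.1
   = 0.2576 - 0.0900 + 0.0684 + 0.0329
   = 0.2689


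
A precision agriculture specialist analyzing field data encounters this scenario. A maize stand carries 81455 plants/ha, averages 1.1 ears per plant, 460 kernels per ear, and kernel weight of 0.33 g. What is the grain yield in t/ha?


Y = density * ears * kernels * kw
  = 81455 * 1.1 * 460 * 0.33 g/ha
  = 13601355.90 g/ha
  = 13601.36 kg/ha = 13.60 t/ha


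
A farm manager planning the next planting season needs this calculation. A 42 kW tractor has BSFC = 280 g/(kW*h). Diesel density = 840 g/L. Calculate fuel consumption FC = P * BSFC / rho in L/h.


FC = P * BSFC / rho_fuel
   = 42 * 280 / 840
   = 11760 / 840
   = 14 L/h


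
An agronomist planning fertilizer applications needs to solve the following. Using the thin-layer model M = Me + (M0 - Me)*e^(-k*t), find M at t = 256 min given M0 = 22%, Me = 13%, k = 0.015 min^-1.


M = Me + (M0 - Me) * e^(-k*t)
  = 13 + (22 - 13) * e^(-0.015*256)
  = 13 + 9 * e^(-3.840)
  = 13 + 9 * 0.02149
  = 13 + 0.1934
  = 13.19%


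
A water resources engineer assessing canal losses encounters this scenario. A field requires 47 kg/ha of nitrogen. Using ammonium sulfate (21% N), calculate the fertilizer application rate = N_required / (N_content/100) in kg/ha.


Rate = N_required / (N_content / 100)
     = 47 / (21 / 100)
     = 47 / 0.21
     = 223.81 kg/ha


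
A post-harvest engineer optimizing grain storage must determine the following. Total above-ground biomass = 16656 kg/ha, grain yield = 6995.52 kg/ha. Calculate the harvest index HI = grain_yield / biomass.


HI = grain_yield / biomass
   = 6995.52 / 16656
   = 0.42


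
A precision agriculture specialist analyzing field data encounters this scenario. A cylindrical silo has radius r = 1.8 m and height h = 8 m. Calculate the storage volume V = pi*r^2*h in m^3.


V = pi * r^2 * h
  = pi * 1.8^2 * 8
  = pi * 3.24 * 8
  = 81.43 m^3


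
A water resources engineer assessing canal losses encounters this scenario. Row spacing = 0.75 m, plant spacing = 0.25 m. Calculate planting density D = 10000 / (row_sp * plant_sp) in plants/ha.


D = 10000 / (row_sp * plant_sp)
  = 10000 / (0.75 * 0.25)
  = 10000 / 0.1875
  = 53333.33 plants/ha


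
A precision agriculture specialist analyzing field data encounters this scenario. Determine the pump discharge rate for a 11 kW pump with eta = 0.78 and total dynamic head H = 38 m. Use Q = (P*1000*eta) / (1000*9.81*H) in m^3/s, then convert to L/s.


Q = (P * 1000 * eta) / (rho * g * H)
  = (11 * 1000 * 0.78) / (1000 * 9.81 * 38)
  = 8580 / 372780
  = 0.02302 m^3/s = 23.02 L/s


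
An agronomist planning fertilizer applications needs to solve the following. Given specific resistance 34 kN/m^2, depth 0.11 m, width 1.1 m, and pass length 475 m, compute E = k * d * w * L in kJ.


E = k * d * w * L
  = 34 * 0.11 * 1.1 * 475
  = 1954.15 kJ


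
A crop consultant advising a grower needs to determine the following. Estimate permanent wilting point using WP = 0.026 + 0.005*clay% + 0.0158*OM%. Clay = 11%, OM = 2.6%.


WP = 0.026 + 0.005*11 + 0.0158*2.6
   = 0.026 + 0.0550 + 0.0411
   = 0.1221


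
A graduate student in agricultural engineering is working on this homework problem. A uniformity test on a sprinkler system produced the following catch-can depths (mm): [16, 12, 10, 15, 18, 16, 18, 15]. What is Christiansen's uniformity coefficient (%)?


xbar = 120 / 8 = 15
sum|xi - xbar| = 16
CU = 100 * (1 - 16 / (8 * 15))
   = 100 * (1 - 0.1333)
   = 86.67%


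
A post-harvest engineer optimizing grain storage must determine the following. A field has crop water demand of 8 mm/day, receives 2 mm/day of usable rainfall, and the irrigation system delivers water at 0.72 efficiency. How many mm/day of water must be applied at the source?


IWR = (ETc - Pe) / Ea
    = (8 - 2) / 0.72
    = 6 / 0.72
    = 8.33 mm/day


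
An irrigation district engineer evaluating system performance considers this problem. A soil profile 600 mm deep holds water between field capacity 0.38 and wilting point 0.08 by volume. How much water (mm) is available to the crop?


AW = (FC - WP) * D
   = (0.38 - 0.08) * 600
   = 0.30 * 600
   = 180 mm


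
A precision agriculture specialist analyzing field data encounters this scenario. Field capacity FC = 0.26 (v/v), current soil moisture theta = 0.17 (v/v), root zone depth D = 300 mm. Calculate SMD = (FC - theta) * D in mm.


SMD = (FC - theta) * D
    = (0.26 - 0.17) * 300
    = 0.090 * 300
    = 27 mm


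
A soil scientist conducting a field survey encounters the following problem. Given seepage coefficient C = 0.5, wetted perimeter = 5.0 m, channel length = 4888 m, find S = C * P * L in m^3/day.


S = C * P * L
  = 0.5 * 5.0 * 4888
  = 12220 m^3/day


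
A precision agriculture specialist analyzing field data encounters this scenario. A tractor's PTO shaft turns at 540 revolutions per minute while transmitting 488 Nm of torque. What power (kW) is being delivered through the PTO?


P = 2*pi*n*T / 60000
  = 2*pi * 540 * 488 / 60000
  = 1655744.99 / 60000
  = 27.60 kW


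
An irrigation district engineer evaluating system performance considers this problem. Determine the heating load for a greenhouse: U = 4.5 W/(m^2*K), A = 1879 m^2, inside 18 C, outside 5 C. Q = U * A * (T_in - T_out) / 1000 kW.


dT = 18 - (5) = 13 K
Q = U * A * dT
  = 4.5 * 1879 * 13
  = 109921.50 W = 109.92 kW


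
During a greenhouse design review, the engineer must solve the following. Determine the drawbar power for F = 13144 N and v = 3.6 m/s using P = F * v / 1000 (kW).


P = F * v / 1000
  = 13144 * 3.6 / 1000
  = 47318.40 / 1000
  = 47.32 kW


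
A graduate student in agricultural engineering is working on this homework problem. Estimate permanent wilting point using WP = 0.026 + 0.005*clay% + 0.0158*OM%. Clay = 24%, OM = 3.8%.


WP = 0.026 + 0.005*24 + 0.0158*3.8
   = 0.026 + 0.1200 + 0.0600
   = 0.2060


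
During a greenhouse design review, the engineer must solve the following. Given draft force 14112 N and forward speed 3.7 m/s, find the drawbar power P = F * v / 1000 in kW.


P = F * v / 1000
  = 14112 * 3.7 / 1000
  = 52214.40 / 1000
  = 52.21 kW


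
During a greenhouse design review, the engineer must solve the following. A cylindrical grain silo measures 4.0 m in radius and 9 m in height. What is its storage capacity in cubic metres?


V = pi * r^2 * h
  = pi * 4.0^2 * 9
  = pi * 16 * 9
  = 452.39 m^3


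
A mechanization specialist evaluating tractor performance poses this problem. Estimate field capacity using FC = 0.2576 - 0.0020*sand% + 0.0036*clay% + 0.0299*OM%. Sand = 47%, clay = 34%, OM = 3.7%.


FC = 0.2576 - 0.0020*47 + 0.0036*34 + 0.0299*3.7
   = 0.2576 - 0.0940 + 0.1224 + 0.1106
   = 0.3966


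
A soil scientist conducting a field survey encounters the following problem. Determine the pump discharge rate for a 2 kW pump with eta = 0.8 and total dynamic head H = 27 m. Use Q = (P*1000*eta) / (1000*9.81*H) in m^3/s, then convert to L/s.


Q = (P * 1000 * eta) / (rho * g * H)
  = (2 * 1000 * 0.8) / (1000 * 9.81 * 27)
  = 1600 / 264870
  = 0.00604 m^3/s = 6.04 L/s


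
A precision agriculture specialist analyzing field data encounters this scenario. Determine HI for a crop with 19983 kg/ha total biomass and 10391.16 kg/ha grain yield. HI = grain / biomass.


HI = grain_yield / biomass
   = 10391.16 / 19983
   = 0.52


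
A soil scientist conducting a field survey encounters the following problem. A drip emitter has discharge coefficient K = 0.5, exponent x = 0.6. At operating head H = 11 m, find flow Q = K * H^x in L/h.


Q = K * H^x
  = 0.5 * 11^0.6
  = 0.5 * 4.2154
  = 2.11 L/h


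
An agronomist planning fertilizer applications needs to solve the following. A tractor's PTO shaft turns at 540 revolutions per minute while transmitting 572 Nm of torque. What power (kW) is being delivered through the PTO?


P = 2*pi*n*T / 60000
  = 2*pi * 540 * 572 / 60000
  = 1940750.28 / 60000
  = 32.35 kW


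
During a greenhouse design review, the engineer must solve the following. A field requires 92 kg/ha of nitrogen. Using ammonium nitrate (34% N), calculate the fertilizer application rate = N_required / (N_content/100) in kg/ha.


Rate = N_required / (N_content / 100)
     = 92 / (34 / 100)
     = 92 / 0.34
     = 270.59 kg/ha


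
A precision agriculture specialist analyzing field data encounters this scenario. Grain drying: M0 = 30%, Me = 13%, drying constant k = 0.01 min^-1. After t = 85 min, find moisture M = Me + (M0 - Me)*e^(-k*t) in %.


M = Me + (M0 - Me) * e^(-k*t)
  = 13 + (30 - 13) * e^(-0.01*85)
  = 13 + 17 * e^(-0.850)
  = 13 + 17 * 0.42741
  = 13 + 7.2661
  = 20.27%


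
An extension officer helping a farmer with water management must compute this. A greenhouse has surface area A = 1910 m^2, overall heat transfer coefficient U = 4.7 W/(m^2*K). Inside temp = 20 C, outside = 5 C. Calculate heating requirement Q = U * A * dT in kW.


dT = 20 - (5) = 15 K
Q = U * A * dT
  = 4.7 * 1910 * 15
  = 134655 W = 134.66 kW


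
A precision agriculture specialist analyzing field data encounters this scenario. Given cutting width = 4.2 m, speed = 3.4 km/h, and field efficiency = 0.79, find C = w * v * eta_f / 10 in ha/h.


C = w * v * eta_f / 10
  = 4.2 * 3.4 * 0.79 / 10
  = 11.28 / 10
  = 1.13 ha/h


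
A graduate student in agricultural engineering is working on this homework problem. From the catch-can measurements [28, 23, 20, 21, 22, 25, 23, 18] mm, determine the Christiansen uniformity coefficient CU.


xbar = 180 / 8 = 22.500
sum|xi - xbar| = 18
CU = 100 * (1 - 18 / (8 * 22.500))
   = 100 * (1 - 0.1000)
   = 90%


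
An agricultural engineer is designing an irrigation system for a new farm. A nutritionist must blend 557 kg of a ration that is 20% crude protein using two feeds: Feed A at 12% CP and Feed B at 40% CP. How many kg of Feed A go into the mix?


parts_A = CP_b - target = 40 - 20 = 20
parts_B = target - CP_a = 20 - 12 = 8
total_parts = 20 + 8 = 28
Feed A = 557 * 20 / 28 = 397.86 kg
Feed B = 557 * 8 / 28 = 159.14 kg

397.86 kg


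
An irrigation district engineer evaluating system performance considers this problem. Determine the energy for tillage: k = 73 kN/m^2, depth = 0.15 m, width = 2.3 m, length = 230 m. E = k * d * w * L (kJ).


E = k * d * w * L
  = 73 * 0.15 * 2.3 * 230
  = 5792.55 kJ


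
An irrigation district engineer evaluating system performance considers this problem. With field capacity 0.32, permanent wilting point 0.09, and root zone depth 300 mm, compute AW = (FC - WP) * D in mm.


AW = (FC - WP) * D
   = (0.32 - 0.09) * 300
   = 0.23 * 300
   = 69 mm


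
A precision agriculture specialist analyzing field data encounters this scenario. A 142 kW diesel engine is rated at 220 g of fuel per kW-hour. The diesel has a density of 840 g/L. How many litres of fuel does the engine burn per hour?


FC = P * BSFC / rho_fuel
   = 142 * 220 / 840
   = 31240 / 840
   = 37.19 L/h


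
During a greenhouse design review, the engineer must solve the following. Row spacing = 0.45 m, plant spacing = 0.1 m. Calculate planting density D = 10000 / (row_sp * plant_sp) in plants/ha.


D = 10000 / (row_sp * plant_sp)
  = 10000 / (0.45 * 0.1)
  = 10000 / 0.0450
  = 222222.22 plants/ha


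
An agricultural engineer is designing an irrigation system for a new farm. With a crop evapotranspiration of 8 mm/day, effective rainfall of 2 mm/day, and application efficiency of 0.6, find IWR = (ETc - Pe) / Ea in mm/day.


IWR = (ETc - Pe) / Ea
    = (8 - 2) / 0.6
    = 6 / 0.6
    = 10 mm/day


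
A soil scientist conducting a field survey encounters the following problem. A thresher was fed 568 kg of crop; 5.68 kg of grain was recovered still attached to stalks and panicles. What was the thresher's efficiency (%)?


eta = (total - unthreshed) / total * 100
    = (568 - 5.68) / 568 * 100
    = 562.32 / 568 * 100
    = 99%


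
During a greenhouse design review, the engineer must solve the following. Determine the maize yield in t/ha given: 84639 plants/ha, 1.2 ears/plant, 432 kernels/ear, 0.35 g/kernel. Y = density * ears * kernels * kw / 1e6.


Y = density * ears * kernels * kw
  = 84639 * 1.2 * 432 * 0.35 g/ha
  = 15356900.16 g/ha
  = 15356.90 kg/ha = 15.36 t/ha


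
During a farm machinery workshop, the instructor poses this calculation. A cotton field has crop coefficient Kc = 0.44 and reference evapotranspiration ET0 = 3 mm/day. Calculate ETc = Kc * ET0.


ETc = Kc * ET0
    = 0.44 * 3
    = 1.32 mm/day


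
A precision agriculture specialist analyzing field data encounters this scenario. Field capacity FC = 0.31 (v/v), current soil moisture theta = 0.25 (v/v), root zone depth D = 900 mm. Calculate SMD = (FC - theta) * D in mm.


SMD = (FC - theta) * D
    = (0.31 - 0.25) * 900
    = 0.060 * 900
    = 54 mm


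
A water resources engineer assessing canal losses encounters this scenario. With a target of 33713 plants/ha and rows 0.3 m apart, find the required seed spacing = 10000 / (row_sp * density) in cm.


spacing = 10000 / (row_sp * density)
        = 10000 / (0.3 * 33713)
        = 10000 / 10113.90
        = 0.98874 m = 98.87 cm


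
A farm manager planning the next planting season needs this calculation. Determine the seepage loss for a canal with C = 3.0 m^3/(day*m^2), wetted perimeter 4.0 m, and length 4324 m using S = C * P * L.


S = C * P * L
  = 3.0 * 4.0 * 4324
  = 51888 m^3/day


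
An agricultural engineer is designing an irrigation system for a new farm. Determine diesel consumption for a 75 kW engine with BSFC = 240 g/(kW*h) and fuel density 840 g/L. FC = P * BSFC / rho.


FC = P * BSFC / rho_fuel
   = 75 * 240 / 840
   = 18000 / 840
   = 21.43 L/h


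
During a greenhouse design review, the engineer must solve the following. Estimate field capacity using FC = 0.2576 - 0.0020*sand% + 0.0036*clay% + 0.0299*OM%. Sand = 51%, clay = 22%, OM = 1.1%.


FC = 0.2576 - 0.0020*51 + 0.0036*22 + 0.0299*1.1
   = 0.2576 - 0.1020 + 0.0792 + 0.0329
   = 0.2677


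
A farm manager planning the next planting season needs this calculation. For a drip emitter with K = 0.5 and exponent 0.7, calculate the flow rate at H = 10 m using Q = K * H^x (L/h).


Q = K * H^x
  = 0.5 * 10^0.7
  = 0.5 * 5.0119
  = 2.51 L/h


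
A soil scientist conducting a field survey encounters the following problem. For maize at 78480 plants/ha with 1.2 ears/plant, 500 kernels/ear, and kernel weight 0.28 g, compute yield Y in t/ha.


Y = density * ears * kernels * kw
  = 78480 * 1.2 * 500 * 0.28 g/ha
  = 13184640.00 g/ha
  = 13184.64 kg/ha = 13.18 t/ha


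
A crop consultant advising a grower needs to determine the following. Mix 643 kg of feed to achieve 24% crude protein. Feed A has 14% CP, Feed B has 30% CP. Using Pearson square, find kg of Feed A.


parts_A = CP_b - target = 30 - 24 = 6
parts_B = target - CP_a = 24 - 14 = 10
total_parts = 6 + 10 = 16
Feed A = 643 * 6 / 16 = 241.13 kg
Feed B = 643 * 10 / 16 = 401.88 kg

241.13 kg


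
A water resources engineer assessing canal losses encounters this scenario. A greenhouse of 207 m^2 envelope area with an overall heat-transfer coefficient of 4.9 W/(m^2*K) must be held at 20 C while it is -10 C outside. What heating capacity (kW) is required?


dT = 20 - (-10) = 30 K
Q = U * A * dT
  = 4.9 * 207 * 30
  = 30429 W = 30.43 kW


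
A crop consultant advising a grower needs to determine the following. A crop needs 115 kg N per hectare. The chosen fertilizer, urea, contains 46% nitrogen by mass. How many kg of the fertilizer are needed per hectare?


Rate = N_required / (N_content / 100)
     = 115 / (46 / 100)
     = 115 / 0.46
     = 250 kg/ha


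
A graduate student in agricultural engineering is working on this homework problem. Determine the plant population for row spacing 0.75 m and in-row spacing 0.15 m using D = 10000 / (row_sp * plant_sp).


D = 10000 / (row_sp * plant_sp)
  = 10000 / (0.75 * 0.15)
  = 10000 / 0.1125
  = 88888.89 plants/ha


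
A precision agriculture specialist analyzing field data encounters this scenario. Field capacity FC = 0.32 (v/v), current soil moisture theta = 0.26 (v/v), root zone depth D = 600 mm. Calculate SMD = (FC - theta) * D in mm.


SMD = (FC - theta) * D
    = (0.32 - 0.26) * 600
    = 0.060 * 600
    = 36 mm


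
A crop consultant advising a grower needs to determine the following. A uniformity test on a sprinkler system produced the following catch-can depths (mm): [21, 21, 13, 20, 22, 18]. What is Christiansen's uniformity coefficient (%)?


xbar = 115 / 6 = 19.167
sum|xi - xbar| = 14.667
CU = 100 * (1 - 14.667 / (6 * 19.167))
   = 100 * (1 - 0.1275)
   = 87.25%


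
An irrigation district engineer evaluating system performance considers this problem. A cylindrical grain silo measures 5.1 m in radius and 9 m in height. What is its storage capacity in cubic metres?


V = pi * r^2 * h
  = pi * 5.1^2 * 9
  = pi * 26.01 * 9
  = 735.42 m^3


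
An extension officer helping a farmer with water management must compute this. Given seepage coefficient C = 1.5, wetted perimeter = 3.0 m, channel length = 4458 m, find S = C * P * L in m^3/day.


S = C * P * L
  = 1.5 * 3.0 * 4458
  = 20061 m^3/day


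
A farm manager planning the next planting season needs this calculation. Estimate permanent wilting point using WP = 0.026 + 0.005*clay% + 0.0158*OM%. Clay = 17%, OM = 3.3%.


WP = 0.026 + 0.005*17 + 0.0158*3.3
   = 0.026 + 0.0850 + 0.0521
   = 0.1631


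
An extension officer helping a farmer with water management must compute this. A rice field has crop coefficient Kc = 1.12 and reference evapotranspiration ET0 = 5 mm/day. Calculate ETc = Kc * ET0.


ETc = Kc * ET0
    = 1.12 * 5
    = 5.60 mm/day


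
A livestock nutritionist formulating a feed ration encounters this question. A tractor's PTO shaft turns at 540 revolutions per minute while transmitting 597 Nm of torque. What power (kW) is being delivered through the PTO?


P = 2*pi*n*T / 60000
  = 2*pi * 540 * 597 / 60000
  = 2025573.28 / 60000
  = 33.76 kW


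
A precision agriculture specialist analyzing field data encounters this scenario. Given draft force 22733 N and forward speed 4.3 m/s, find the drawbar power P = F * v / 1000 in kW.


P = F * v / 1000
  = 22733 * 4.3 / 1000
  = 97751.90 / 1000
  = 97.75 kW


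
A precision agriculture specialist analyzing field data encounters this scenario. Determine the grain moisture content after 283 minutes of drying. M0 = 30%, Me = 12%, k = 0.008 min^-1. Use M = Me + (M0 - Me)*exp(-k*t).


M = Me + (M0 - Me) * e^(-k*t)
  = 12 + (30 - 12) * e^(-0.008*283)
  = 12 + 18 * e^(-2.264)
  = 12 + 18 * 0.10393
  = 12 + 1.8708
  = 13.87%


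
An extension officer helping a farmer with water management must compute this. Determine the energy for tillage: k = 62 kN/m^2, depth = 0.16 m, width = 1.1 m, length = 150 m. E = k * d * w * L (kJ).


E = k * d * w * L
  = 62 * 0.16 * 1.1 * 150
  = 1636.80 kJ


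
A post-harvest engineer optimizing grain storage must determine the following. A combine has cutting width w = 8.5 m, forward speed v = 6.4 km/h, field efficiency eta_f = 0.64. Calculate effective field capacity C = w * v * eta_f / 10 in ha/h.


C = w * v * eta_f / 10
  = 8.5 * 6.4 * 0.64 / 10
  = 34.82 / 10
  = 3.48 ha/h


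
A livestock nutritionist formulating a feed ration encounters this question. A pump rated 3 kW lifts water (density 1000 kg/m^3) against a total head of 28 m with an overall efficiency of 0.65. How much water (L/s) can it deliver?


Q = (P * 1000 * eta) / (rho * g * H)
  = (3 * 1000 * 0.65) / (1000 * 9.81 * 28)
  = 1950 / 274680
  = 0.00710 m^3/s = 7.10 L/s


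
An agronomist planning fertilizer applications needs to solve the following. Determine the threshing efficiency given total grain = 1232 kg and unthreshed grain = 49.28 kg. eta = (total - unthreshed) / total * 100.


eta = (total - unthreshed) / total * 100
    = (1232 - 49.28) / 1232 * 100
    = 1182.72 / 1232 * 100
    = 96%


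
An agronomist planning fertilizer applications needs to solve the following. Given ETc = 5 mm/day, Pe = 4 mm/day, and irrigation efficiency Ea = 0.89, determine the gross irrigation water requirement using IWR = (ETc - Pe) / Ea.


IWR = (ETc - Pe) / Ea
    = (5 - 4) / 0.89
    = 1 / 0.89
    = 1.12 mm/day


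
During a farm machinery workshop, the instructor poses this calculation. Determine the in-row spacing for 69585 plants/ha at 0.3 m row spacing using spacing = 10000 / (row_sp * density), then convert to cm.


spacing = 10000 / (row_sp * density)
        = 10000 / (0.3 * 69585)
        = 10000 / 20875.50
        = 0.47903 m = 47.90 cm


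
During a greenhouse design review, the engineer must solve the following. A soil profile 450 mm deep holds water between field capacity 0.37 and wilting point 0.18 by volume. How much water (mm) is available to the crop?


AW = (FC - WP) * D
   = (0.37 - 0.18) * 450
   = 0.19 * 450
   = 85.50 mm


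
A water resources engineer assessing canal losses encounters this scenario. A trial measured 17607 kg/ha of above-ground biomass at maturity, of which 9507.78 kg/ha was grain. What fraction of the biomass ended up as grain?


HI = grain_yield / biomass
   = 9507.78 / 17607
   = 0.54


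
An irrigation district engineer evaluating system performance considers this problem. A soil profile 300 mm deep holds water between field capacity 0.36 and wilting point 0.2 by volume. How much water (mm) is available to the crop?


AW = (FC - WP) * D
   = (0.36 - 0.2) * 300
   = 0.16 * 300
   = 48 mm


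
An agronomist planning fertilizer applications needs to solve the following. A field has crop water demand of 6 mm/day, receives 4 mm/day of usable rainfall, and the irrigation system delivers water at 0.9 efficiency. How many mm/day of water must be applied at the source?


IWR = (ETc - Pe) / Ea
    = (6 - 4) / 0.9
    = 2 / 0.9
    = 2.22 mm/day


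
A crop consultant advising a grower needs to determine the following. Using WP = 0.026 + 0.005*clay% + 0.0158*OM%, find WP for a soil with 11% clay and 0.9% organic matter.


WP = 0.026 + 0.005*11 + 0.0158*0.9
   = 0.026 + 0.0550 + 0.0142
   = 0.0952


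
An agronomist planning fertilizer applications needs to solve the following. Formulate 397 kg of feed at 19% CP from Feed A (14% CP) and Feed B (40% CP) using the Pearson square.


parts_A = CP_b - target = 40 - 19 = 21
parts_B = target - CP_a = 19 - 14 = 5
total_parts = 21 + 5 = 26
Feed A = 397 * 21 / 26 = 320.65 kg
Feed B = 397 * 5 / 26 = 76.35 kg

320.65 kg


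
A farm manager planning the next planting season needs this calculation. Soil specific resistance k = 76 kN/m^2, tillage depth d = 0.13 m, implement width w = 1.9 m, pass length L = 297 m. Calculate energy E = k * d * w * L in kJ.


E = k * d * w * L
  = 76 * 0.13 * 1.9 * 297
  = 5575.28 kJ


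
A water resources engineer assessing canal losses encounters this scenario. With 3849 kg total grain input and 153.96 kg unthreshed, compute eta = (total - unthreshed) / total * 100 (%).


eta = (total - unthreshed) / total * 100
    = (3849 - 153.96) / 3849 * 100
    = 3695.04 / 3849 * 100
    = 96%


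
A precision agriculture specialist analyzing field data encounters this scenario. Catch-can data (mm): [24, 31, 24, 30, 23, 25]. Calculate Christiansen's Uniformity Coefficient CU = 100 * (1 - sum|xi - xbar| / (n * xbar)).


xbar = 157 / 6 = 26.167
sum|xi - xbar| = 17.333
CU = 100 * (1 - 17.333 / (6 * 26.167))
   = 100 * (1 - 0.1104)
   = 88.96%


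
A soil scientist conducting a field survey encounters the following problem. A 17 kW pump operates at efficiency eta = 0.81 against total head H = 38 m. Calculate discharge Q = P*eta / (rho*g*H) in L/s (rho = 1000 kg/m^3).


Q = (P * 1000 * eta) / (rho * g * H)
  = (17 * 1000 * 0.81) / (1000 * 9.81 * 38)
  = 13770 / 372780
  = 0.03694 m^3/s = 36.94 L/s


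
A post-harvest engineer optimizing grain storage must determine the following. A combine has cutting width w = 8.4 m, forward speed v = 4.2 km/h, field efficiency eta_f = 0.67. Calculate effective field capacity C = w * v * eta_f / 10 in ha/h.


C = w * v * eta_f / 10
  = 8.4 * 4.2 * 0.67 / 10
  = 23.64 / 10
  = 2.36 ha/h


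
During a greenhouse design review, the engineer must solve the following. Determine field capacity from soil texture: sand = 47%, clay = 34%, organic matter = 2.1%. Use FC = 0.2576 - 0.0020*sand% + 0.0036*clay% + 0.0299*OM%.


FC = 0.2576 - 0.0020*47 + 0.0036*34 + 0.0299*2.1
   = 0.2576 - 0.0940 + 0.1224 + 0.0628
   = 0.3488


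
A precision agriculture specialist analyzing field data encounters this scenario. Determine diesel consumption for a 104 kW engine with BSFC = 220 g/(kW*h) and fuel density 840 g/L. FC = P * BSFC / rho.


FC = P * BSFC / rho_fuel
   = 104 * 220 / 840
   = 22880 / 840
   = 27.24 L/h


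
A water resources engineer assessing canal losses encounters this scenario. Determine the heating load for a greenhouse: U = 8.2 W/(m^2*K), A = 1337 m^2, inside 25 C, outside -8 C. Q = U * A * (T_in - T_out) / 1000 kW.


dT = 25 - (-8) = 33 K
Q = U * A * dT
  = 8.2 * 1337 * 33
  = 361792.20 W = 361.79 kW


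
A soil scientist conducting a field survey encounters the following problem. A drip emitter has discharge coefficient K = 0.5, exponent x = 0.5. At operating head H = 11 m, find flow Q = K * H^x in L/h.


Q = K * H^x
  = 0.5 * 11^0.5
  = 0.5 * 3.3166
  = 1.66 L/h


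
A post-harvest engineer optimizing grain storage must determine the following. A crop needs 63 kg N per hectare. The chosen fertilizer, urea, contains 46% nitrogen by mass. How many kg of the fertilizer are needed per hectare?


Rate = N_required / (N_content / 100)
     = 63 / (46 / 100)
     = 63 / 0.46
     = 136.96 kg/ha


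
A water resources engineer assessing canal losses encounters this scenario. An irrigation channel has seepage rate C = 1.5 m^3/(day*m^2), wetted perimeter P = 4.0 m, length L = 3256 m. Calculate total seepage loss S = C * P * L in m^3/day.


S = C * P * L
  = 1.5 * 4.0 * 3256
  = 19536 m^3/day


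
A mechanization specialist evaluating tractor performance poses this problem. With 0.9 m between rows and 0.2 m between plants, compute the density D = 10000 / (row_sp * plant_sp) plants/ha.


D = 10000 / (row_sp * plant_sp)
  = 10000 / (0.9 * 0.2)
  = 10000 / 0.1800
  = 55555.56 plants/ha


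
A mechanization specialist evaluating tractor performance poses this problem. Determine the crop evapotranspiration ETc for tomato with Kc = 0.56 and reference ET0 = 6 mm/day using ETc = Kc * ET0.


ETc = Kc * ET0
    = 0.56 * 6
    = 3.36 mm/day


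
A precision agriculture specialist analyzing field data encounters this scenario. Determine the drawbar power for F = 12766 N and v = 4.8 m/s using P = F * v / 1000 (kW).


P = F * v / 1000
  = 12766 * 4.8 / 1000
  = 61276.80 / 1000
  = 61.28 kW


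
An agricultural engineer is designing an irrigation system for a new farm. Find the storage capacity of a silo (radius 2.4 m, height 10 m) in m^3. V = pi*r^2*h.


V = pi * r^2 * h
  = pi * 2.4^2 * 10
  = pi * 5.76 * 10
  = 180.96 m^3


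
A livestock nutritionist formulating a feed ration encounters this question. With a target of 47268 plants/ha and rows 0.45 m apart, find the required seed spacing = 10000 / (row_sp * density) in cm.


spacing = 10000 / (row_sp * density)
        = 10000 / (0.45 * 47268)
        = 10000 / 21270.60
        = 0.47013 m = 47.01 cm


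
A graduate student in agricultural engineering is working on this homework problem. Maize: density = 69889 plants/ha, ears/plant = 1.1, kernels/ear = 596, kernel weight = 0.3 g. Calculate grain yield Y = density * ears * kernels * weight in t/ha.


Y = density * ears * kernels * kw
  = 69889 * 1.1 * 596 * 0.3 g/ha
  = 13745768.52 g/ha
  = 13745.77 kg/ha = 13.75 t/ha


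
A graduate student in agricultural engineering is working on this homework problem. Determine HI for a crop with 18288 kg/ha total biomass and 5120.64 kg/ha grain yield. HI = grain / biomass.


HI = grain_yield / biomass
   = 5120.64 / 18288
   = 0.28
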